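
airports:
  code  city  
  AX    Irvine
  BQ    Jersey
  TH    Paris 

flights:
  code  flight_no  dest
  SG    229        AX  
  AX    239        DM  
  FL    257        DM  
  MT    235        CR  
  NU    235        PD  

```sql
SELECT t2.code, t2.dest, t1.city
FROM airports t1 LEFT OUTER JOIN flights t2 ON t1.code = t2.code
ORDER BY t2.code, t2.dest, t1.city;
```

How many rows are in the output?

3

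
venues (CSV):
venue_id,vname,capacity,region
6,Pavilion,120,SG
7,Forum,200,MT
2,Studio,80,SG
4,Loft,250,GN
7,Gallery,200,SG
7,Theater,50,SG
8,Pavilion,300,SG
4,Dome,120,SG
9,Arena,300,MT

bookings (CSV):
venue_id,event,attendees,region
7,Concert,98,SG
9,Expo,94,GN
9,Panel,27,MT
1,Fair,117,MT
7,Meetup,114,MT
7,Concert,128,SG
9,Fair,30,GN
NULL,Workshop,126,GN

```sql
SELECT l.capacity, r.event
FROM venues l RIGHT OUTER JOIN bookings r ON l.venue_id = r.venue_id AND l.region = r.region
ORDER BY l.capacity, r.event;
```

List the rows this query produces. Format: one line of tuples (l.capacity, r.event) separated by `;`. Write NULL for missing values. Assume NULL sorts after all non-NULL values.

RIGHT JOIN keeps every row from `bookings`; unmatched rows get NULL for `venues`'s columns.
Matching on l.venue_id = r.venue_id AND l.region = r.region. A NULL in a compared column never satisfies the condition.
- l (venue_id=6, region=SG) has no partner in r.
- l (venue_id=7, region=MT) pairs with 1 row(s) of r.
- l (venue_id=2, region=SG) has no partner in r.
- l (venue_id=4, region=GN) has no partner in r.
- l (venue_id=7, region=SG) pairs with 2 row(s) of r.
- l (venue_id=7, region=SG) pairs with 2 row(s) of r.
- l (venue_id=8, region=SG) has no partner in r.
- l (venue_id=4, region=SG) has no partner in r.
- l (venue_id=9, region=MT) pairs with 1 row(s) of r.
- plus 4 unmatched r row(s), each kept with NULL l columns.
After projecting and ordering:
l.capacity | r.event
50 | Concert
50 | Concert
200 | Concert
200 | Concert
200 | Meetup
300 | Panel
NULL | Expo
NULL | Fair
NULL | Fair
NULL | Workshop

(50, Concert); (50, Concert); (200, Concert); (200, Concert); (200, Meetup); (300, Panel); (NULL, Expo); (NULL, Fair); (NULL, Fair); (NULL, Workshop)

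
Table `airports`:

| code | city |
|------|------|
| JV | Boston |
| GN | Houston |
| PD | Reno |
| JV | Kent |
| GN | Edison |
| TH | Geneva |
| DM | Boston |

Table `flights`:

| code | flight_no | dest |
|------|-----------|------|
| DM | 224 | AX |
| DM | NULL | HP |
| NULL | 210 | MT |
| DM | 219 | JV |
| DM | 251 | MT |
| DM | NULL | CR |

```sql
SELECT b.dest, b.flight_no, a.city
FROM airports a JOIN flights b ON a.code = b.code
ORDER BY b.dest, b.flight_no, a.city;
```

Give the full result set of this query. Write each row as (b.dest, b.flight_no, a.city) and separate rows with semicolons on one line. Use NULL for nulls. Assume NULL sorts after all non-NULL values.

(AX, 224, Boston); (CR, NULL, Boston); (HP, NULL, Boston); (JV, 219, Boston); (MT, 251, Boston)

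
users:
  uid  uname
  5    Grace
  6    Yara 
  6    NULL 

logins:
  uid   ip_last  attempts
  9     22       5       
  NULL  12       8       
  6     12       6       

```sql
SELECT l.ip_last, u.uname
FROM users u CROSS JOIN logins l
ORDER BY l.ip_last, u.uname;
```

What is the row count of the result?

9

CROSS JOIN pairs every row of `users` with every row of `logins`: 3 × 3 = 9 rows.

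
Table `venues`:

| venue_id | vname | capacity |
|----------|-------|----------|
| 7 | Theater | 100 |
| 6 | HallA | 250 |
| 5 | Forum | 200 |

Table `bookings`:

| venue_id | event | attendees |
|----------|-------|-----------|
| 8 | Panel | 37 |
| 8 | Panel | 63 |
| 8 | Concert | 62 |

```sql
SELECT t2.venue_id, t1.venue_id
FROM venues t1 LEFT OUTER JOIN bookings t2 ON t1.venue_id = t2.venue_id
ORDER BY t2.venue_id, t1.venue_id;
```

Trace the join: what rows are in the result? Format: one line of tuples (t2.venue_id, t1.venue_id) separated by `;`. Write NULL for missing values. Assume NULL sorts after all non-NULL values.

LEFT JOIN keeps every row from `venues`; unmatched rows get NULL for `bookings`'s columns.
Matching on t1.venue_id = t2.venue_id.
- t1[0] venue_id=7 → no match; kept with NULLs on the t2 side.
- t1[1] venue_id=6 → no match; kept with NULLs on the t2 side.
- t1[2] venue_id=5 → no match; kept with NULLs on the t2 side.
After projecting and ordering:
t2.venue_id | t1.venue_id
NULL | 5
NULL | 6
NULL | 7

(NULL, 5); (NULL, 6); (NULL, 7)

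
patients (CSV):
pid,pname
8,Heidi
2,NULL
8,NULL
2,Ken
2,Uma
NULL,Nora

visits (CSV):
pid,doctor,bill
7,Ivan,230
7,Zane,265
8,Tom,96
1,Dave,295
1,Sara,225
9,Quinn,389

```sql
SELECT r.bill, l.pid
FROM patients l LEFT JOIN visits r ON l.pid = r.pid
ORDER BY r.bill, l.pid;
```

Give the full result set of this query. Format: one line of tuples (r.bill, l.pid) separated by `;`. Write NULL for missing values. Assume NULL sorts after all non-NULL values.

(96, 8); (96, 8); (NULL, 2); (NULL, 2); (NULL, 2); (NULL, NULL)

LEFT JOIN keeps every row from `patients`; unmatched rows get NULL for `visits`'s columns.
Matching on l.pid = r.pid. A NULL in a compared column never satisfies the condition.
- l row (pid=8): matches 1 r row(s) → 1 output row(s).
- l row (pid=2): no match → kept, r columns NULL.
- l row (pid=8): matches 1 r row(s) → 1 output row(s).
- l row (pid=2): no match → kept, r columns NULL.
- l row (pid=2): no match → kept, r columns NULL.
- l row (pid=NULL): no match → kept, r columns NULL.
After projecting and ordering:
r.bill | l.pid
96 | 8
96 | 8
NULL | 2
NULL | 2
NULL | 2
NULL | NULL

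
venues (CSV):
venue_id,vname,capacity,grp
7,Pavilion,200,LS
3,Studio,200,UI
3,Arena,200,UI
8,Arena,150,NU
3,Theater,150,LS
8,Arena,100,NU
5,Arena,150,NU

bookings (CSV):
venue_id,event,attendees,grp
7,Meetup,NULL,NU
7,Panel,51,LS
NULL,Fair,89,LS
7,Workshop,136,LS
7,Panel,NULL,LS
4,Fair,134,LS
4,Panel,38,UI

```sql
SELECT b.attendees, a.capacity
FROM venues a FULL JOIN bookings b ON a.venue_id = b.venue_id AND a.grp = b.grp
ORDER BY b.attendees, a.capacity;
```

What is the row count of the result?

FULL OUTER JOIN keeps every row from both sides; unmatched rows get NULL for the other side's columns.
Matching on a.venue_id = b.venue_id AND a.grp = b.grp. A NULL in a compared column never satisfies the condition.
Matched pairs: 3; unmatched a rows kept: 6; unmatched b rows kept: 4.
Total: 3 matched + 10 padded = 13 rows.

13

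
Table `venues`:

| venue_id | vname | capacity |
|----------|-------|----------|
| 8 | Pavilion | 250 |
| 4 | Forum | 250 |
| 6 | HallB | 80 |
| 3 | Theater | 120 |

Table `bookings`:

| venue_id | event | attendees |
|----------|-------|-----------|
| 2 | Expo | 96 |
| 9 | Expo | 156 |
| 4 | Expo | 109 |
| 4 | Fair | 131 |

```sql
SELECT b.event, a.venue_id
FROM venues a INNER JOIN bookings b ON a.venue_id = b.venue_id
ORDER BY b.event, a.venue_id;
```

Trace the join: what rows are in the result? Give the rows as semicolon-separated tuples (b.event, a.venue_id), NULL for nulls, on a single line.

INNER JOIN keeps only pairs where the ON condition holds.
Matching on a.venue_id = b.venue_id.
- a[0] venue_id=8 → no match; dropped.
- a[1] venue_id=4 → 2 match(es) in b → 2 row(s).
- a[2] venue_id=6 → no match; dropped.
- a[3] venue_id=3 → no match; dropped.
After projecting and ordering:
b.event | a.venue_id
Expo | 4
Fair | 4

(Expo, 4); (Fair, 4)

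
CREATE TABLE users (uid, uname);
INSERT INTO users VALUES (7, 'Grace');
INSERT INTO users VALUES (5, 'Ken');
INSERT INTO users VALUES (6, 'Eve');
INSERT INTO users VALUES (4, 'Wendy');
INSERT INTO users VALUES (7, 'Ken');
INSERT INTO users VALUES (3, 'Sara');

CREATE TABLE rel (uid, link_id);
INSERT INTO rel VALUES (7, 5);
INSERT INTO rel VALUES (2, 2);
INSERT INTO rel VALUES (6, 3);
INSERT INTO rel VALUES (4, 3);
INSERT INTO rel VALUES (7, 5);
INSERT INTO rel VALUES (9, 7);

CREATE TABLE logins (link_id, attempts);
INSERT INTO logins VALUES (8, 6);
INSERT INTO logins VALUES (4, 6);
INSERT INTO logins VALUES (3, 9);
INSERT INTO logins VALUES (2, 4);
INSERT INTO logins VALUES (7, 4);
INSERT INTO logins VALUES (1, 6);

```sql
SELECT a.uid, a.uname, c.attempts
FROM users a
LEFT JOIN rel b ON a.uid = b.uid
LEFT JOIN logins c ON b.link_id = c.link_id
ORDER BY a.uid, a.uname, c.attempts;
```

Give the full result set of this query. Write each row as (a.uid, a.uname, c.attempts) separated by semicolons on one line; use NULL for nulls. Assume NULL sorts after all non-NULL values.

(3, Sara, NULL); (4, Wendy, 9); (5, Ken, NULL); (6, Eve, 9); (7, Grace, NULL); (7, Grace, NULL); (7, Ken, NULL); (7, Ken, NULL)

Evaluate left to right. First `users a LEFT JOIN rel b` on uid: 8 row(s).
Then LEFT JOIN `logins c` on link_id: each of those 8 rows is kept; rows whose b.link_id has no match in c get NULL for c's columns.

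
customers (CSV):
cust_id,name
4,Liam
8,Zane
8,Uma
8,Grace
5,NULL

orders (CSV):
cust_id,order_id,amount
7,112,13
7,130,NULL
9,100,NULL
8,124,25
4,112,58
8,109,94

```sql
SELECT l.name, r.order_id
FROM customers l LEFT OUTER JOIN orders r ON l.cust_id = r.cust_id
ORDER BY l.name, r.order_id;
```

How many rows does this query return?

LEFT JOIN keeps every row from `customers`; unmatched rows get NULL for `orders`'s columns.
Matching on l.cust_id = r.cust_id.
Matched pairs: 7; unmatched l rows kept: 1.
Total: 7 matched + 1 padded = 8 rows.

8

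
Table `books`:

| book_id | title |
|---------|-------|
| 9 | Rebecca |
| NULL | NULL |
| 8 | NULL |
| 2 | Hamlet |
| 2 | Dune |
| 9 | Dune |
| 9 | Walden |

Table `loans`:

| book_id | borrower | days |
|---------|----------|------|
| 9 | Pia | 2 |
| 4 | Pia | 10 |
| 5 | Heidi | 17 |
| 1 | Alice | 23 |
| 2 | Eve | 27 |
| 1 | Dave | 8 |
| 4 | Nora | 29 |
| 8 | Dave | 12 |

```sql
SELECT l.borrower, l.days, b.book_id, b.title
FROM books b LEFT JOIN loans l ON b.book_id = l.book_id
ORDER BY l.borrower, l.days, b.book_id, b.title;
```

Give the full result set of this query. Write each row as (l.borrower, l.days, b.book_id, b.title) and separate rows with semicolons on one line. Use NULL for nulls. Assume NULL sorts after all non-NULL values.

LEFT JOIN keeps every row from `books`; unmatched rows get NULL for `loans`'s columns.
Matching on b.book_id = l.book_id. A NULL in a compared column never satisfies the condition.
Matched pairs: 6; unmatched b rows kept: 1.

(Dave, 12, 8, NULL); (Eve, 27, 2, Dune); (Eve, 27, 2, Hamlet); (Pia, 2, 9, Dune); (Pia, 2, 9, Rebecca); (Pia, 2, 9, Walden); (NULL, NULL, NULL, NULL)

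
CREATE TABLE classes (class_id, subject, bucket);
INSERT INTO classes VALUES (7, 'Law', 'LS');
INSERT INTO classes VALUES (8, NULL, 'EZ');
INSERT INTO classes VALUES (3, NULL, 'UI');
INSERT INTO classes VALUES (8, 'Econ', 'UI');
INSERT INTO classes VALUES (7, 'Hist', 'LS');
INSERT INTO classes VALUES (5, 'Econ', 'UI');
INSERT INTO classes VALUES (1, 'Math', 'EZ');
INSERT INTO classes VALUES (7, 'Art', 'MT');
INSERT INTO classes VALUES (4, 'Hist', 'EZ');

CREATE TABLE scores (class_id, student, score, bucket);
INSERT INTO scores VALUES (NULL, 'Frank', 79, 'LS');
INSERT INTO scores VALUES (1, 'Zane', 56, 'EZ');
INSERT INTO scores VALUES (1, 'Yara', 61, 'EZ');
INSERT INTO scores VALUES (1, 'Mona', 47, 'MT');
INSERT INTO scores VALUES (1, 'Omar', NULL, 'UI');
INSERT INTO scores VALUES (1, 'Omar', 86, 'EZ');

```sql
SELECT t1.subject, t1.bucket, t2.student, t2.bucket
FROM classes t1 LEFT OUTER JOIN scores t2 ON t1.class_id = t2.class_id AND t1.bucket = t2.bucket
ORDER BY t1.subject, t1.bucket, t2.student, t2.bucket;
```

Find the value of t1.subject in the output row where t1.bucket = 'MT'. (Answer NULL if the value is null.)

Art

LEFT JOIN keeps every row from `classes`; unmatched rows get NULL for `scores`'s columns.
Matching on t1.class_id = t2.class_id AND t1.bucket = t2.bucket. A NULL in a compared column never satisfies the condition.
- t1[0] class_id=7, bucket=LS → no match; kept with NULLs on the t2 side.
- t1[1] class_id=8, bucket=EZ → no match; kept with NULLs on the t2 side.
- t1[2] class_id=3, bucket=UI → no match; kept with NULLs on the t2 side.
- t1[3] class_id=8, bucket=UI → no match; kept with NULLs on the t2 side.
- t1[4] class_id=7, bucket=LS → no match; kept with NULLs on the t2 side.
- t1[5] class_id=5, bucket=UI → no match; kept with NULLs on the t2 side.
- t1[6] class_id=1, bucket=EZ → 3 match(es) in t2 → 3 row(s).
- t1[7] class_id=7, bucket=MT → no match; kept with NULLs on the t2 side.
- t1[8] class_id=4, bucket=EZ → no match; kept with NULLs on the t2 side.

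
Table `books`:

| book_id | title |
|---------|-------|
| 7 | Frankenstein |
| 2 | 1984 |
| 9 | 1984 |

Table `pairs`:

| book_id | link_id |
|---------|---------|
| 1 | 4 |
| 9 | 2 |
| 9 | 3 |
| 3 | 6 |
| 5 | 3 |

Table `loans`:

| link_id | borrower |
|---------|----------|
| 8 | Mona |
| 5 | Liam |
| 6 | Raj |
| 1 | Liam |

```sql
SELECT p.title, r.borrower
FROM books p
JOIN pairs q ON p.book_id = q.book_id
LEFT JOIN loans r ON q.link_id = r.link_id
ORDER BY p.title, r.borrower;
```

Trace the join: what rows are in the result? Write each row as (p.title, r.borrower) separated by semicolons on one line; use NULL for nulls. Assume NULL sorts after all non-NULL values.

(1984, NULL); (1984, NULL)

Step 1 — p INNER JOIN q on book_id → 2 row(s).
Then LEFT JOIN `loans r` on link_id: each of those 2 rows is kept; rows whose q.link_id has no match in r get NULL for r's columns.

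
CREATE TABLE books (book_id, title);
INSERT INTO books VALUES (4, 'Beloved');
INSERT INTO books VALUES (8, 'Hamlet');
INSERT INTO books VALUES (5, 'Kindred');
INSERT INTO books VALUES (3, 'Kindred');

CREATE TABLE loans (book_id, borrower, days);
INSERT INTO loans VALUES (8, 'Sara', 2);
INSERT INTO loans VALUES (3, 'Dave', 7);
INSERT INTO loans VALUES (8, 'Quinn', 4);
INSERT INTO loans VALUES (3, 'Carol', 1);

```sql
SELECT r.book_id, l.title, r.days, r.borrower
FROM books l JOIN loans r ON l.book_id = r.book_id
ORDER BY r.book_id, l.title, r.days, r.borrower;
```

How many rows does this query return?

INNER JOIN keeps only pairs where the ON condition holds.
Matching on l.book_id = r.book_id.
Matched pairs: 4.
Total: 4 rows.

4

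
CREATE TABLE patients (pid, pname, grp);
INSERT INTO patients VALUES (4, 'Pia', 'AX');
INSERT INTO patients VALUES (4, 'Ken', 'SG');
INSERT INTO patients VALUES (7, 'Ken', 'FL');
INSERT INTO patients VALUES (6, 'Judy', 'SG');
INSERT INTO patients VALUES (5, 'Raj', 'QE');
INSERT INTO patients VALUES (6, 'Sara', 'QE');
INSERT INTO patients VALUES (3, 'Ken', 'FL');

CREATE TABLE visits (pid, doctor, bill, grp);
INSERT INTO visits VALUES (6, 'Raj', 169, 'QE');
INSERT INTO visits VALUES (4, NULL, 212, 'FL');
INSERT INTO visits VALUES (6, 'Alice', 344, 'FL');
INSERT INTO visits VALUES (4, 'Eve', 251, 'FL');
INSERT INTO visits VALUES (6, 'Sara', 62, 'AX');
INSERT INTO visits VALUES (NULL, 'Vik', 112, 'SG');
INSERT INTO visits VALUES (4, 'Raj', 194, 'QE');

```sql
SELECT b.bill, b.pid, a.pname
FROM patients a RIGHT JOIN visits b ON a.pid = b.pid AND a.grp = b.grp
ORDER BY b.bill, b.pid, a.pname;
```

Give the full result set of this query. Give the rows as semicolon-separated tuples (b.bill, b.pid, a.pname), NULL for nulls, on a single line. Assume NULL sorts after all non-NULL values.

RIGHT JOIN keeps every row from `visits`; unmatched rows get NULL for `patients`'s columns.
Matching on a.pid = b.pid AND a.grp = b.grp. A NULL in a compared column never satisfies the condition.
- a row (pid=4, grp=AX): no match.
- a row (pid=4, grp=SG): no match.
- a row (pid=7, grp=FL): no match.
- a row (pid=6, grp=SG): no match.
- a row (pid=5, grp=QE): no match.
- a row (pid=6, grp=QE): matches 1 b row(s) → 1 output row(s).
- a row (pid=3, grp=FL): no match.
- 6 b row(s) had no a match → kept, a columns NULL.
After projecting and ordering:
b.bill | b.pid | a.pname
62 | 6 | NULL
112 | NULL | NULL
169 | 6 | Sara
194 | 4 | NULL
212 | 4 | NULL
251 | 4 | NULL
344 | 6 | NULL

(62, 6, NULL); (112, NULL, NULL); (169, 6, Sara); (194, 4, NULL); (212, 4, NULL); (251, 4, NULL); (344, 6, NULL)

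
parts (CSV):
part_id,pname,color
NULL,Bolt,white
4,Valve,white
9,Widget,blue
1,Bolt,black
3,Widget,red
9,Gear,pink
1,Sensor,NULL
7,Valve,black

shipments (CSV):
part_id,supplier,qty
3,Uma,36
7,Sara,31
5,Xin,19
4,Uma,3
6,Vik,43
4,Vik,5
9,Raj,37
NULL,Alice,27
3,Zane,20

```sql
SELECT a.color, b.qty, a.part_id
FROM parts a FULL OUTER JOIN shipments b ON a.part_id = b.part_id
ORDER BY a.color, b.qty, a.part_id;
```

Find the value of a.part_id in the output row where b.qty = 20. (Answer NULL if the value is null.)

3

FULL OUTER JOIN keeps every row from both sides; unmatched rows get NULL for the other side's columns.
Matching on a.part_id = b.part_id. A NULL in a compared column never satisfies the condition.
Matched pairs: 7; unmatched a rows kept: 3; unmatched b rows kept: 3.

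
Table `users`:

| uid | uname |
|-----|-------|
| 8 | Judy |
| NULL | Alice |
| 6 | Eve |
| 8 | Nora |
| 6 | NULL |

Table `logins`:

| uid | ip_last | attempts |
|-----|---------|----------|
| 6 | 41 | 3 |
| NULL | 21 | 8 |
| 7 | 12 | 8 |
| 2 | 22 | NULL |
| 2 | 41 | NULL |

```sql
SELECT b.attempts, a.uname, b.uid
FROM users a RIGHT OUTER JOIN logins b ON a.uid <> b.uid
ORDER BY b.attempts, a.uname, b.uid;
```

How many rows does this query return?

15

RIGHT JOIN keeps every row from `logins`; unmatched rows get NULL for `users`'s columns.
Matching on a.uid <> b.uid. A NULL in a compared column never satisfies the condition.
Matched pairs: 14; unmatched b rows kept: 1.
Total: 14 matched + 1 padded = 15 rows.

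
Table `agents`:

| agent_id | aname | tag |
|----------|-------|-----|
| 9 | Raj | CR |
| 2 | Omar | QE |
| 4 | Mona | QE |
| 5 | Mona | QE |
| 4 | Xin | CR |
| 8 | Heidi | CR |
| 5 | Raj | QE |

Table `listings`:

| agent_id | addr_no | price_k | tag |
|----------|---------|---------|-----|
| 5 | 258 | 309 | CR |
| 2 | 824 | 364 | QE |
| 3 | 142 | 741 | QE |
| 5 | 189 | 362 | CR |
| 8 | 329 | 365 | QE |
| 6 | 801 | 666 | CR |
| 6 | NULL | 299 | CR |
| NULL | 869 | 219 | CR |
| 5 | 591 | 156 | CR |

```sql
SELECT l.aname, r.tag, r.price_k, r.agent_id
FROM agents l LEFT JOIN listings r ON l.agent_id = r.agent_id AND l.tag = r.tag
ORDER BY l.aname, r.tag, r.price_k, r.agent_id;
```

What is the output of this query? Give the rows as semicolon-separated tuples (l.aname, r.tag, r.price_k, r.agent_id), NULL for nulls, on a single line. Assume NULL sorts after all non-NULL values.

LEFT JOIN keeps every row from `agents`; unmatched rows get NULL for `listings`'s columns.
Matching on l.agent_id = r.agent_id AND l.tag = r.tag. A NULL in a compared column never satisfies the condition.
Matched pairs: 1; unmatched l rows kept: 6.

(Heidi, NULL, NULL, NULL); (Mona, NULL, NULL, NULL); (Mona, NULL, NULL, NULL); (Omar, QE, 364, 2); (Raj, NULL, NULL, NULL); (Raj, NULL, NULL, NULL); (Xin, NULL, NULL, NULL)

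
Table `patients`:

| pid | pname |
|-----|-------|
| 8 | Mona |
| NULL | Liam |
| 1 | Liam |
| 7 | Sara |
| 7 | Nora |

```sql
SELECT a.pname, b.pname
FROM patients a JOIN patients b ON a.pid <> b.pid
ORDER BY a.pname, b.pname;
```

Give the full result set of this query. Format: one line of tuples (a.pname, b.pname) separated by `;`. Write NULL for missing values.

(Liam, Mona); (Liam, Nora); (Liam, Sara); (Mona, Liam); (Mona, Nora); (Mona, Sara); (Nora, Liam); (Nora, Mona); (Sara, Liam); (Sara, Mona)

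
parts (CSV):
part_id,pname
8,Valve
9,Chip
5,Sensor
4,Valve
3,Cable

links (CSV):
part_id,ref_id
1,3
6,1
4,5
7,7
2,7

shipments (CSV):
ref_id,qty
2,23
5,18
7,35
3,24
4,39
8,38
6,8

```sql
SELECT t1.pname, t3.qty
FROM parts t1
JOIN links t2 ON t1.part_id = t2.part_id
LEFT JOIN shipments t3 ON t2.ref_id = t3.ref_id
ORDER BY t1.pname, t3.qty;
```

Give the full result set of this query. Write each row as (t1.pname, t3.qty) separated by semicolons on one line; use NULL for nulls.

Joins associate left-to-right: parts INNER JOIN links on part_id gives 1 intermediate row(s).
Then LEFT JOIN `shipments t3` on ref_id: each of those 1 rows is kept; rows whose t2.ref_id has no match in t3 get NULL for t3's columns.

(Valve, 18)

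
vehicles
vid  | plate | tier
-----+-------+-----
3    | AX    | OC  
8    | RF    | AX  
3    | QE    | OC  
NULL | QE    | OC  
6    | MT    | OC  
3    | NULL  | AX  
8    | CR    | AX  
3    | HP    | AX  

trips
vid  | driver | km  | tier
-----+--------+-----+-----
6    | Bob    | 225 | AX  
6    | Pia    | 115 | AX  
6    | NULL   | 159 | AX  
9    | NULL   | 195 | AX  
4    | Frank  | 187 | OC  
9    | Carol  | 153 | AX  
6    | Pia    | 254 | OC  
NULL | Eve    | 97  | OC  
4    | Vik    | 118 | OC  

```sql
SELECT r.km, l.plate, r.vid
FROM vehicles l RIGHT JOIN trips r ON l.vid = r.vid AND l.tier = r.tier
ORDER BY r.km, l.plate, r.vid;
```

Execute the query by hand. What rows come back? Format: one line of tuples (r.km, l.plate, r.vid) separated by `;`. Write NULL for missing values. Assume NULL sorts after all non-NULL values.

(97, NULL, NULL); (115, NULL, 6); (118, NULL, 4); (153, NULL, 9); (159, NULL, 6); (187, NULL, 4); (195, NULL, 9); (225, NULL, 6); (254, MT, 6)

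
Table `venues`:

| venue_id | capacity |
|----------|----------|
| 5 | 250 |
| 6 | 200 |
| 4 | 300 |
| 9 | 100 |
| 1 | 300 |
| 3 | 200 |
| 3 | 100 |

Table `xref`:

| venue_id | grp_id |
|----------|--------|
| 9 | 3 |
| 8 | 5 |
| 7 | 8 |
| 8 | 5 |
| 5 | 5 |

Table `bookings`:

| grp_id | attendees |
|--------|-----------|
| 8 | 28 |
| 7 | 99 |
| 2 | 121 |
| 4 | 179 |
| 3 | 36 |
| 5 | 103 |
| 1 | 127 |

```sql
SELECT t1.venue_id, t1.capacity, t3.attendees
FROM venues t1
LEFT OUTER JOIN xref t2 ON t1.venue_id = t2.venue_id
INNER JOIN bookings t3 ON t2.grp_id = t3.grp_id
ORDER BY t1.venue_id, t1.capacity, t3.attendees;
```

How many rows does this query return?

2

Evaluate left to right. First `venues t1 LEFT JOIN xref t2` on venue_id: 7 row(s).
Then INNER JOIN `bookings t3` on grp_id: keep only rows whose t2.grp_id appears in t3.
Result: 2 row(s).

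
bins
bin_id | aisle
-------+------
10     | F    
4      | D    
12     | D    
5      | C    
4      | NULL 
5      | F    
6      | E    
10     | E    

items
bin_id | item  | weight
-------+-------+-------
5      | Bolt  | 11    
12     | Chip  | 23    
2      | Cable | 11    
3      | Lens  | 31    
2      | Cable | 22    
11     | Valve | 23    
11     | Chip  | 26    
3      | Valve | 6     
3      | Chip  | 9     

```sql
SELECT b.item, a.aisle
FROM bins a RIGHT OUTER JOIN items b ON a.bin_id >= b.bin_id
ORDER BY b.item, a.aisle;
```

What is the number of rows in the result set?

RIGHT JOIN keeps every row from `items`; unmatched rows get NULL for `bins`'s columns.
Matching on a.bin_id >= b.bin_id.
- bin_id=10: 6 matching b row(s), so 6 row(s) emitted.
- bin_id=4: 5 matching b row(s), so 5 row(s) emitted.
- bin_id=12: 9 matching b row(s), so 9 row(s) emitted.
- bin_id=5: 6 matching b row(s), so 6 row(s) emitted.
- bin_id=4: 5 matching b row(s), so 5 row(s) emitted.
- bin_id=5: 6 matching b row(s), so 6 row(s) emitted.
- bin_id=6: 6 matching b row(s), so 6 row(s) emitted.
- bin_id=10: 6 matching b row(s), so 6 row(s) emitted.
- every b row matched at least one a row.
Total: 49 rows.

49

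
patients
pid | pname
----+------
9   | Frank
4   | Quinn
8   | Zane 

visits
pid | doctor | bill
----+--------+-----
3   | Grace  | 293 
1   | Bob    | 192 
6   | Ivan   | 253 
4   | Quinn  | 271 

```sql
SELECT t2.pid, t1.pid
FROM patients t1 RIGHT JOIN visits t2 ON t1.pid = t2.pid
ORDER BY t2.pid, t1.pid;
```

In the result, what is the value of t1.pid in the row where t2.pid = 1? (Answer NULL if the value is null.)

RIGHT JOIN keeps every row from `visits`; unmatched rows get NULL for `patients`'s columns.
Matching on t1.pid = t2.pid.
- t1 row (pid=9): no match.
- t1 row (pid=4): matches 1 t2 row(s) → 1 output row(s).
- t1 row (pid=8): no match.
- 3 row(s) from t2 found no t1 partner → padded with NULL.

NULL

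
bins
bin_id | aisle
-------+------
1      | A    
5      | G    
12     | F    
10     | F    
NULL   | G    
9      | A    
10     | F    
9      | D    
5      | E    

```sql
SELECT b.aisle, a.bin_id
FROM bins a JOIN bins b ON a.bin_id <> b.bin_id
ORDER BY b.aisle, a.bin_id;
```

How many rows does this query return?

INNER JOIN keeps only pairs where the ON condition holds.
Matching on a.bin_id <> b.bin_id. A NULL in a compared column never satisfies the condition.
- a (bin_id=1) pairs with 7 row(s) of b.
- a (bin_id=5) pairs with 6 row(s) of b.
- a (bin_id=12) pairs with 7 row(s) of b.
- a (bin_id=10) pairs with 6 row(s) of b.
- a (bin_id=NULL) has no partner → excluded.
- a (bin_id=9) pairs with 6 row(s) of b.
- a (bin_id=10) pairs with 6 row(s) of b.
- a (bin_id=9) pairs with 6 row(s) of b.
- a (bin_id=5) pairs with 6 row(s) of b.
Total: 50 rows.

50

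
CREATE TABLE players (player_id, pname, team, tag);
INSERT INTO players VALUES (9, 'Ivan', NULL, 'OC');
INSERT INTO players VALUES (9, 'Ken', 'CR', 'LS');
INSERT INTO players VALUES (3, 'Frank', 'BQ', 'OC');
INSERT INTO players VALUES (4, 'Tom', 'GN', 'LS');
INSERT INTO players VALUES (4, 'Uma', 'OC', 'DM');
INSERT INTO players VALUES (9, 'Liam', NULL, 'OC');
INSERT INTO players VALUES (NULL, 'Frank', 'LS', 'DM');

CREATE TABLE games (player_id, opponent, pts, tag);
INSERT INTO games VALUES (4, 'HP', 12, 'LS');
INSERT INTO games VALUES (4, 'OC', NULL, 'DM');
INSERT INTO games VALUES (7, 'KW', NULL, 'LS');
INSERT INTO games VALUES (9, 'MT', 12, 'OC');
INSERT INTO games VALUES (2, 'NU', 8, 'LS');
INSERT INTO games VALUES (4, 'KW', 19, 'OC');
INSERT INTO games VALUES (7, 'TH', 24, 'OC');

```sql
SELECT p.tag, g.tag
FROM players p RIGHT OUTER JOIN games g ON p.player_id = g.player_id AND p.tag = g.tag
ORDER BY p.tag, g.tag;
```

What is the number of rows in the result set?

RIGHT JOIN keeps every row from `games`; unmatched rows get NULL for `players`'s columns.
Matching on p.player_id = g.player_id AND p.tag = g.tag. A NULL in a compared column never satisfies the condition.
- player_id=9, tag=OC: 1 matching g row(s), so 1 row(s) emitted.
- player_id=9, tag=LS: no matching g row.
- player_id=3, tag=OC: no matching g row.
- player_id=4, tag=LS: 1 matching g row(s), so 1 row(s) emitted.
- player_id=4, tag=DM: 1 matching g row(s), so 1 row(s) emitted.
- player_id=9, tag=OC: 1 matching g row(s), so 1 row(s) emitted.
- player_id=NULL, tag=DM: no matching g row.
- 4 g row(s) had no p match → kept, p columns NULL.
Total: 4 matched + 4 padded = 8 rows.

8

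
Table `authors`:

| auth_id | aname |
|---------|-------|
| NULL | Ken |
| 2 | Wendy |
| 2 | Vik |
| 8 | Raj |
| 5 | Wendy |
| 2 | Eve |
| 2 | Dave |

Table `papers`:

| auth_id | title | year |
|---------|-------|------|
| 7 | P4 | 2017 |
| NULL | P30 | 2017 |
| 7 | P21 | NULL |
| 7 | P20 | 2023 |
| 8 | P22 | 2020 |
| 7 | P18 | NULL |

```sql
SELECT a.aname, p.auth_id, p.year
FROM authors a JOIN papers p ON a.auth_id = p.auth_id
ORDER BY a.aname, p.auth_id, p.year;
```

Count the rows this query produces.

1

INNER JOIN keeps only pairs where the ON condition holds.
Matching on a.auth_id = p.auth_id. A NULL in a compared column never satisfies the condition.
- a (auth_id=NULL) has no partner → excluded.
- a (auth_id=2) has no partner → excluded.
- a (auth_id=2) has no partner → excluded.
- a (auth_id=8) pairs with 1 row(s) of p.
- a (auth_id=5) has no partner → excluded.
- a (auth_id=2) has no partner → excluded.
- a (auth_id=2) has no partner → excluded.
Total: 1 rows.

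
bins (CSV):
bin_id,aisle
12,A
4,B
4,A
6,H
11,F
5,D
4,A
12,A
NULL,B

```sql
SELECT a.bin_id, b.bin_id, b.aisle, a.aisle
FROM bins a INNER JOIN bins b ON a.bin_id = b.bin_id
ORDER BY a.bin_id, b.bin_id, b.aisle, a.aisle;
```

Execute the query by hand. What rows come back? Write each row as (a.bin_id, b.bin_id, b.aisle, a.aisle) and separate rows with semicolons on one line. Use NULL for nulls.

(4, 4, A, A); (4, 4, A, A); (4, 4, A, A); (4, 4, A, A); (4, 4, A, B); (4, 4, A, B); (4, 4, B, A); (4, 4, B, A); (4, 4, B, B); (5, 5, D, D); (6, 6, H, H); (11, 11, F, F); (12, 12, A, A); (12, 12, A, A); (12, 12, A, A); (12, 12, A, A)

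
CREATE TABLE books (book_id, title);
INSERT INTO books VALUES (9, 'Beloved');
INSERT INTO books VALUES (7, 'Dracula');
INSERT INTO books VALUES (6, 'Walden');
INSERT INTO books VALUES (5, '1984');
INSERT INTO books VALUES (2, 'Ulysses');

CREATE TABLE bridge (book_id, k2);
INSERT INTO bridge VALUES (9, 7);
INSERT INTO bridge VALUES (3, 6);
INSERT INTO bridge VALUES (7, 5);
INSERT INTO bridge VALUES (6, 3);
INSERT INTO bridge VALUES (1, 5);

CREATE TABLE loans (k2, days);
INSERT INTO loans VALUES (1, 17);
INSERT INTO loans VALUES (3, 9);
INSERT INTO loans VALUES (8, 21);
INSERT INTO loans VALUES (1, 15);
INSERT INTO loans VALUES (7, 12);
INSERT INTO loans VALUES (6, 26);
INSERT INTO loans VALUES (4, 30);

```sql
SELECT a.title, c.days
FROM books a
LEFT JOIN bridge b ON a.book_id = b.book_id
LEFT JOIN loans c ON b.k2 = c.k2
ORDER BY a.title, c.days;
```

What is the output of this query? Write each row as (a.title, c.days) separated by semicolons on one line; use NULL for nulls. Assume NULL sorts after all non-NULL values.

Evaluate left to right. First `books a LEFT JOIN bridge b` on book_id: 5 row(s).
Then LEFT JOIN `loans c` on k2: each of those 5 rows is kept; rows whose b.k2 has no match in c get NULL for c's columns.

(1984, NULL); (Beloved, 12); (Dracula, NULL); (Ulysses, NULL); (Walden, 9)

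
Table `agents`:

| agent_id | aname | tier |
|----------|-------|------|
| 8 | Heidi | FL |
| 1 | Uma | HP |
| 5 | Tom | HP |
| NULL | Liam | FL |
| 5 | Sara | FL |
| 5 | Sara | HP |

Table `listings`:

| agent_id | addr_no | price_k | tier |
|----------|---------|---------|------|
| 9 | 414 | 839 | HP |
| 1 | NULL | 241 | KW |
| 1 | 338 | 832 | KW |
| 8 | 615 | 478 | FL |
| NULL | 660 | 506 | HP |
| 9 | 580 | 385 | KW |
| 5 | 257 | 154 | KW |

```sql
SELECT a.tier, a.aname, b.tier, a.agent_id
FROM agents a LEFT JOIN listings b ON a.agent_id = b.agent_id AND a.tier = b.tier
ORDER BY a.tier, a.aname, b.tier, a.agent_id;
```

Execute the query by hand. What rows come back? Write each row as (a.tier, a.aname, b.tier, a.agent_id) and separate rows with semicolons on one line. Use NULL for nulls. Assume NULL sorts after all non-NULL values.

(FL, Heidi, FL, 8); (FL, Liam, NULL, NULL); (FL, Sara, NULL, 5); (HP, Sara, NULL, 5); (HP, Tom, NULL, 5); (HP, Uma, NULL, 1)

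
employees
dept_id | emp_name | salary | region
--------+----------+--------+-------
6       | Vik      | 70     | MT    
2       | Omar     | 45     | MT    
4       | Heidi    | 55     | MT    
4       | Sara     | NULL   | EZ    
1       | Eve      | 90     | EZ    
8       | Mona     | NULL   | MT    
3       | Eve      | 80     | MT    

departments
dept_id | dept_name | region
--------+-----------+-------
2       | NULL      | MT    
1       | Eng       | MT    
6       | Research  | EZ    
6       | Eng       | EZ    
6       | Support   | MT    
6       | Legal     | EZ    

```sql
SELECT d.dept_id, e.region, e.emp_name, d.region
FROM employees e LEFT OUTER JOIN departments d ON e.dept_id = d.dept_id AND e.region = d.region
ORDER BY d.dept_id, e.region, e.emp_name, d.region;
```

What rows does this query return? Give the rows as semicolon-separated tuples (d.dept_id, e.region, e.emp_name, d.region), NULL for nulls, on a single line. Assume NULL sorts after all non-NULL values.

LEFT JOIN keeps every row from `employees`; unmatched rows get NULL for `departments`'s columns.
Matching on e.dept_id = d.dept_id AND e.region = d.region.
Matched pairs: 2; unmatched e rows kept: 5.

(2, MT, Omar, MT); (6, MT, Vik, MT); (NULL, EZ, Eve, NULL); (NULL, EZ, Sara, NULL); (NULL, MT, Eve, NULL); (NULL, MT, Heidi, NULL); (NULL, MT, Mona, NULL)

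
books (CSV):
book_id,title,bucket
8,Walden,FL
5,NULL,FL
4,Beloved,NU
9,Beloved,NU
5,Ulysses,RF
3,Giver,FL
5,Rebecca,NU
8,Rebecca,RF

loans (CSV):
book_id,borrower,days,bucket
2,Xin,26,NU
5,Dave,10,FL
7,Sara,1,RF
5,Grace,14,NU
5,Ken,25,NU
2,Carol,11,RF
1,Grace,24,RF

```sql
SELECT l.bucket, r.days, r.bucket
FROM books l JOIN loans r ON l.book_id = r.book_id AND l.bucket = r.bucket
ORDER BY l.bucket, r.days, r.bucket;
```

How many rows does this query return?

INNER JOIN keeps only pairs where the ON condition holds.
Matching on l.book_id = r.book_id AND l.bucket = r.bucket.
- l row (book_id=8, bucket=FL): no match → dropped.
- l row (book_id=5, bucket=FL): matches 1 r row(s) → 1 output row(s).
- l row (book_id=4, bucket=NU): no match → dropped.
- l row (book_id=9, bucket=NU): no match → dropped.
- l row (book_id=5, bucket=RF): no match → dropped.
- l row (book_id=3, bucket=FL): no match → dropped.
- l row (book_id=5, bucket=NU): matches 2 r row(s) → 2 output row(s).
- l row (book_id=8, bucket=RF): no match → dropped.
Total: 3 rows.

3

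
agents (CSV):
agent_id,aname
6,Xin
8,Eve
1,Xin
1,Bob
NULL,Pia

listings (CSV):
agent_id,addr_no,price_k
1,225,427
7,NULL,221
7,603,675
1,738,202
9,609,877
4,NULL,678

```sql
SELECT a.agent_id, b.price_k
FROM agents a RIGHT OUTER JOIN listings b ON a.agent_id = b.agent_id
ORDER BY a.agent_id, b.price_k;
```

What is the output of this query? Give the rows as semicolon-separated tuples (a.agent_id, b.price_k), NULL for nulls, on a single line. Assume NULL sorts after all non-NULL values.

RIGHT JOIN keeps every row from `listings`; unmatched rows get NULL for `agents`'s columns.
Matching on a.agent_id = b.agent_id. A NULL in a compared column never satisfies the condition.
Matched pairs: 4; unmatched b rows kept: 4.

(1, 202); (1, 202); (1, 427); (1, 427); (NULL, 221); (NULL, 675); (NULL, 678); (NULL, 877)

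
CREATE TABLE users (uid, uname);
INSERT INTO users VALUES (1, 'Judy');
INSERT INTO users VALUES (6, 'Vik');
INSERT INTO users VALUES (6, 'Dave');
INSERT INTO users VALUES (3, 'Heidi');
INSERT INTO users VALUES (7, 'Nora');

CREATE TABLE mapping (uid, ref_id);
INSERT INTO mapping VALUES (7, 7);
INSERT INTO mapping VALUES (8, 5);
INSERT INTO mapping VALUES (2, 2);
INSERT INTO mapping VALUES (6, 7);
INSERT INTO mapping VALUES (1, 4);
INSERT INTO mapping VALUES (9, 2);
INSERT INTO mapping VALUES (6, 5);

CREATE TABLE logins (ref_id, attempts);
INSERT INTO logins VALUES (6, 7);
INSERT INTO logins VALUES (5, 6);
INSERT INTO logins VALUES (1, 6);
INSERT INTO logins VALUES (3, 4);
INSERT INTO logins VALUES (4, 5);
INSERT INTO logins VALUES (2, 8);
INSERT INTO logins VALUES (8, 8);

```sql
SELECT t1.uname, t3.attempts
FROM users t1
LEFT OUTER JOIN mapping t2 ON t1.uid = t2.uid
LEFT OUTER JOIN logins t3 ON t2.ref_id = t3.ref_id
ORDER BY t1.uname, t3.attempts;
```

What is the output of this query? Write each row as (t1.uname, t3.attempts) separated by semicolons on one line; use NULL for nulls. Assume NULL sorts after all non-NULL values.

(Dave, 6); (Dave, NULL); (Heidi, NULL); (Judy, 5); (Nora, NULL); (Vik, 6); (Vik, NULL)

Joins associate left-to-right: users LEFT JOIN mapping on uid gives 7 intermediate row(s).
Then LEFT JOIN `logins t3` on ref_id: each of those 7 rows is kept; rows whose t2.ref_id has no match in t3 get NULL for t3's columns.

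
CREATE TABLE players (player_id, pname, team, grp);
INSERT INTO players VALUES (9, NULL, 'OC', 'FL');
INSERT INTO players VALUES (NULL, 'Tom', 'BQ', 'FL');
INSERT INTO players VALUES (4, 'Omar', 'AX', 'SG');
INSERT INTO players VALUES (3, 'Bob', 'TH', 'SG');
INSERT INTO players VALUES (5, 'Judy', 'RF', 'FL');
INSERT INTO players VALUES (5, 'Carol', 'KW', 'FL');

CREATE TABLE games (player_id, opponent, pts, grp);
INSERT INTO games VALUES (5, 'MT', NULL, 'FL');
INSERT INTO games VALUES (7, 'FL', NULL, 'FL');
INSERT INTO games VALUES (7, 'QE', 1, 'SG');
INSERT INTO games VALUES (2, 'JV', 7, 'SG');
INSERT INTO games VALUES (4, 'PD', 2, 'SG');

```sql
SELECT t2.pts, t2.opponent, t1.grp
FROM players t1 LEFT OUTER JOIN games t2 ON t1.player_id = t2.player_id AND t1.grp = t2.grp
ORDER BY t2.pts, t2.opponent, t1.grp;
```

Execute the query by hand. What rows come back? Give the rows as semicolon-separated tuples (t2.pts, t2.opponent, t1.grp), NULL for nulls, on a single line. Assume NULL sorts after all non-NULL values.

LEFT JOIN keeps every row from `players`; unmatched rows get NULL for `games`'s columns.
Matching on t1.player_id = t2.player_id AND t1.grp = t2.grp. A NULL in a compared column never satisfies the condition.
- t1[0] player_id=9, grp=FL → no match; kept with NULLs on the t2 side.
- t1[1] player_id=NULL, grp=FL → no match; kept with NULLs on the t2 side.
- t1[2] player_id=4, grp=SG → 1 match(es) in t2 → 1 row(s).
- t1[3] player_id=3, grp=SG → no match; kept with NULLs on the t2 side.
- t1[4] player_id=5, grp=FL → 1 match(es) in t2 → 1 row(s).
- t1[5] player_id=5, grp=FL → 1 match(es) in t2 → 1 row(s).
After projecting and ordering:
t2.pts | t2.opponent | t1.grp
2 | PD | SG
NULL | MT | FL
NULL | MT | FL
NULL | NULL | FL
NULL | NULL | FL
NULL | NULL | SG

(2, PD, SG); (NULL, MT, FL); (NULL, MT, FL); (NULL, NULL, FL); (NULL, NULL, FL); (NULL, NULL, SG)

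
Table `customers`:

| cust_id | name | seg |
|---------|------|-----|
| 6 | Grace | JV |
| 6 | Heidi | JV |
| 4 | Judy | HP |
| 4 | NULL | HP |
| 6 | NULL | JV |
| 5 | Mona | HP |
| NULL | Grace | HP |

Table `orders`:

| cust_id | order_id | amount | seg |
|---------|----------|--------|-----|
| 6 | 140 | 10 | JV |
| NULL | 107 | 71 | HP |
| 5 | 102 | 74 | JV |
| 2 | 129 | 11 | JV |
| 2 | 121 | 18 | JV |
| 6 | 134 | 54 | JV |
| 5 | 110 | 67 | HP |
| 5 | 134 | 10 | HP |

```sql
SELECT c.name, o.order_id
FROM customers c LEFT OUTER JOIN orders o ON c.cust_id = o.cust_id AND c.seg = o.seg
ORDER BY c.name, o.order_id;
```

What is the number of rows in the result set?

11

LEFT JOIN keeps every row from `customers`; unmatched rows get NULL for `orders`'s columns.
Matching on c.cust_id = o.cust_id AND c.seg = o.seg. A NULL in a compared column never satisfies the condition.
- cust_id=6, seg=JV: 2 matching o row(s), so 2 row(s) emitted.
- cust_id=6, seg=JV: 2 matching o row(s), so 2 row(s) emitted.
- cust_id=4, seg=HP: no o row matches, row kept with o columns NULL.
- cust_id=4, seg=HP: no o row matches, row kept with o columns NULL.
- cust_id=6, seg=JV: 2 matching o row(s), so 2 row(s) emitted.
- cust_id=5, seg=HP: 2 matching o row(s), so 2 row(s) emitted.
- cust_id=NULL, seg=HP: no o row matches, row kept with o columns NULL.
Total: 8 matched + 3 padded = 11 rows.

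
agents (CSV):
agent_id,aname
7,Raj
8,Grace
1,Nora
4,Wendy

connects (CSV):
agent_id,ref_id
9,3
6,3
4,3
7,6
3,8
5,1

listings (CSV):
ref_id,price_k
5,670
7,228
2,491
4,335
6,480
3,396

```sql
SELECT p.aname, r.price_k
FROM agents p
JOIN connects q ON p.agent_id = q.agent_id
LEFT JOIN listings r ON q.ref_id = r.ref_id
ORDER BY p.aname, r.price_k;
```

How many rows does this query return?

Evaluate left to right. First `agents p INNER JOIN connects q` on agent_id: 2 row(s).
Then LEFT JOIN `listings r` on ref_id: each of those 2 rows is kept; rows whose q.ref_id has no match in r get NULL for r's columns.
Result: 2 row(s).

2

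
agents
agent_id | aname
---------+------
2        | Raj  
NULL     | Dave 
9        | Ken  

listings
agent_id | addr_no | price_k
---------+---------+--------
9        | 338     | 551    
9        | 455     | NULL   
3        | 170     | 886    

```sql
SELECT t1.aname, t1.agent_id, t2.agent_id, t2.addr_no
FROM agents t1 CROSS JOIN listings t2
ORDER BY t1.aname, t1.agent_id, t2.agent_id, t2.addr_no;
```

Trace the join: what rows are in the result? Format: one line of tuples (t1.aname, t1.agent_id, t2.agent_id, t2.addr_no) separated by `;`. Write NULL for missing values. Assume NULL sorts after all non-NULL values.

CROSS JOIN pairs every row of `agents` with every row of `listings`: 3 × 3 = 9 rows.
After projecting and ordering:
t1.aname | t1.agent_id | t2.agent_id | t2.addr_no
Dave | NULL | 3 | 170
Dave | NULL | 9 | 338
Dave | NULL | 9 | 455
Ken | 9 | 3 | 170
Ken | 9 | 9 | 338
Ken | 9 | 9 | 455
Raj | 2 | 3 | 170
Raj | 2 | 9 | 338
Raj | 2 | 9 | 455

(Dave, NULL, 3, 170); (Dave, NULL, 9, 338); (Dave, NULL, 9, 455); (Ken, 9, 3, 170); (Ken, 9, 9, 338); (Ken, 9, 9, 455); (Raj, 2, 3, 170); (Raj, 2, 9, 338); (Raj, 2, 9, 455)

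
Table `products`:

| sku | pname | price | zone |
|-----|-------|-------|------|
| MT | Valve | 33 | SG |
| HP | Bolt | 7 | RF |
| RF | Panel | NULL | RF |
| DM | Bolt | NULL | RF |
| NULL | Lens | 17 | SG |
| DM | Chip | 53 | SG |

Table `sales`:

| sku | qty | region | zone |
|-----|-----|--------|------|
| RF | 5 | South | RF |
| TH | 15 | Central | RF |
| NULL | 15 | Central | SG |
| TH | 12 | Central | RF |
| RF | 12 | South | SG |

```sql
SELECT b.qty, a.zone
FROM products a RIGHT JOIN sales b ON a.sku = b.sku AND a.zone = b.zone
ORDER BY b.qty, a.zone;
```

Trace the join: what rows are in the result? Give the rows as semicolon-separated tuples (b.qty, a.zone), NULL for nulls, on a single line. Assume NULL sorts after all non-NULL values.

(5, RF); (12, NULL); (12, NULL); (15, NULL); (15, NULL)

RIGHT JOIN keeps every row from `sales`; unmatched rows get NULL for `products`'s columns.
Matching on a.sku = b.sku AND a.zone = b.zone. A NULL in a compared column never satisfies the condition.
- a (sku=MT, zone=SG) has no partner in b.
- a (sku=HP, zone=RF) has no partner in b.
- a (sku=RF, zone=RF) pairs with 1 row(s) of b.
- a (sku=DM, zone=RF) has no partner in b.
- a (sku=NULL, zone=SG) has no partner in b.
- a (sku=DM, zone=SG) has no partner in b.
- plus 4 unmatched b row(s), each kept with NULL a columns.
After projecting and ordering:
b.qty | a.zone
5 | RF
12 | NULL
12 | NULL
15 | NULL
15 | NULL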